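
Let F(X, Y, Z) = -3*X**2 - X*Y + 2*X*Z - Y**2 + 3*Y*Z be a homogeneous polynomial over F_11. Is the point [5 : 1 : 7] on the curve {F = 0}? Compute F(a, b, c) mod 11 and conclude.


F(5,1,7) ≡ 10 (mod 11); P is NOT on the curve.

Evaluate F(5, 1, 7) term-by-term (mod 11).
  -3*X**2 ↦ -3·25·1·1 = -75
  -X*Y ↦ -1·5·1·1 = -5
  2*X*Z ↦ 2·5·1·7 = 70
  -Y**2 ↦ -1·1·1·1 = -1
  3*Y*Z ↦ 3·1·1·7 = 21
Sum: F(5, 1, 7) = (-75) + (-5) + (70) + (-1) + (21) = 10.
Reducing mod 11: 10 ≡ 10 (mod 11).
Since F(a, b, c) ≡ 10 ≠ 0 (mod 11), P does NOT lie on the curve.


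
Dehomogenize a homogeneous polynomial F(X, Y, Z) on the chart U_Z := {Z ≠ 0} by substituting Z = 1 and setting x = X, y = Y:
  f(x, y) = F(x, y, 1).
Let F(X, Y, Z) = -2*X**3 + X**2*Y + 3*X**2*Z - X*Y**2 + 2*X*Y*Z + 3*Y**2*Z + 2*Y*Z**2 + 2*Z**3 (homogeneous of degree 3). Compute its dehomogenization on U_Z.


f(x, y) = -2*x**3 + x**2*y + 3*x**2 - x*y**2 + 2*x*y + 3*y**2 + 2*y + 2

On U_Z we set Z = 1. Each monomial c·X^i·Y^j·Z^k in F becomes c·x^i·y^j·1^k = c·x^i·y^j.
Substituting Z = 1: F(X, Y, 1) = -2*x**3 + x**2*y + 3*x**2 - x*y**2 + 2*x*y + 3*y**2 + 2*y + 2.
Note: deg(f) ≤ deg(F) = 3; strict inequality happens when F is divisible by Z (lost terms).


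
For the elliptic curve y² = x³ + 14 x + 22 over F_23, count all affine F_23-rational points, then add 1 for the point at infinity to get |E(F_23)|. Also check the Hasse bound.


Affine points = {(2, 9), (2, 14), (4, 2), (4, 21), (6, 0), (7, 7), (7, 16), (8, 5), (8, 18), (9, 7), (9, 16), (10, 9), (10, 14), (11, 9), (11, 14), (12, 3), (12, 20), (13, 3), (13, 20), (14, 8), (14, 15), (16, 8), (16, 15), (21, 3), (21, 20)}; affine count = 25; |E(F_23)| = 26.

Discriminant check: Δ ∝ 4a³ + 27b² = 4·14³ + 27·22² = 4·2744 + 27·484 ≡ 9 (mod 23). Nonzero ⇒ E is nonsingular.
For each x ∈ F_23, compute rhs = x³ + 14·x + 22 mod 23, then count y ∈ F_23 with y² ≡ rhs.
  x = 0: rhs = 22, matching y values: none (0 points).
  x = 1: rhs = 14, matching y values: none (0 points).
  x = 2: rhs = 12, matching y values: 9, 14 (2 points).
  x = 3: rhs = 22, matching y values: none (0 points).
  x = 4: rhs = 4, matching y values: 2, 21 (2 points).
  x = 5: rhs = 10, matching y values: none (0 points).
  x = 6: rhs = 0, matching y values: 0 (1 points).
  x = 7: rhs = 3, matching y values: 7, 16 (2 points).
  x = 8: rhs = 2, matching y values: 5, 18 (2 points).
  x = 9: rhs = 3, matching y values: 7, 16 (2 points).
  x = 10: rhs = 12, matching y values: 9, 14 (2 points).
  x = 11: rhs = 12, matching y values: 9, 14 (2 points).
  x = 12: rhs = 9, matching y values: 3, 20 (2 points).
  x = 13: rhs = 9, matching y values: 3, 20 (2 points).
  x = 14: rhs = 18, matching y values: 8, 15 (2 points).
  x = 15: rhs = 19, matching y values: none (0 points).
  x = 16: rhs = 18, matching y values: 8, 15 (2 points).
  x = 17: rhs = 21, matching y values: none (0 points).
  x = 18: rhs = 11, matching y values: none (0 points).
  x = 19: rhs = 17, matching y values: none (0 points).
  x = 20: rhs = 22, matching y values: none (0 points).
  x = 21: rhs = 9, matching y values: 3, 20 (2 points).
  x = 22: rhs = 7, matching y values: none (0 points).
Total affine count: 25.
Full point count |E(F_23)| = 25 + 1 = 26.
Hasse bound: |26 − (23+1)| = |2| = 2 ≤ 2√23 ≈ 9.5917 ✓.


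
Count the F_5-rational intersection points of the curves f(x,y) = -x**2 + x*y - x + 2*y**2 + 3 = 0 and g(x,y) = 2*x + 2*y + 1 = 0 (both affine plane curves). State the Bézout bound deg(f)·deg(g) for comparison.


Common zeros: {(3, 4)}; count = 1; Bézout bound = 2.

deg(f) = 2, deg(g) = 1, so Bézout bound = 2.
Scan x ∈ F_5. For each x, list the y ∈ F_5 with f(x, y) ≡ 0 and those with g(x, y) ≡ 0 (mod 5); the common zeros in that column are the intersection.
  x = 0: f ≡ 0 at y ∈ {1, 4}; g ≡ 0 at y ∈ {2}; common: ∅.
  x = 1: f ≡ 0 at y ∈ ∅; g ≡ 0 at y ∈ {1}; common: ∅.
  x = 2: f ≡ 0 at y ∈ ∅; g ≡ 0 at y ∈ {0}; common: ∅.
  x = 3: f ≡ 0 at y ∈ {2, 4}; g ≡ 0 at y ∈ {4}; common: {4}.
  x = 4: f ≡ 0 at y ∈ ∅; g ≡ 0 at y ∈ {3}; common: ∅.
Collecting: common zeros = {(3, 4)}, so the count is 1.
Comparison with the Bézout bound: 1 ≤ 2 = deg(f)·deg(g), as expected for curves with no common component (the affine F_5-count falls short of the bound because intersections may lie at infinity, over extension fields, or carry multiplicity).


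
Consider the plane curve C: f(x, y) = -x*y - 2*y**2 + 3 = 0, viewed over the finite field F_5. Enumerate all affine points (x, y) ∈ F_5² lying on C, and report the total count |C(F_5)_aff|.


Affine F_5-points: {(0, 2), (0, 3), (1, 1), (4, 4)}; count = 4.

For each of the 25 pairs (x, y) ∈ F_5², evaluate f(x, y) mod 5. Record the zeros.
  x = 0: [0↦3, 1↦1, 2↦0, 3↦0, 4↦1]  zeros at y ∈ {2, 3}
  x = 1: [0↦3, 1↦0, 2↦3, 3↦2, 4↦2]  zeros at y ∈ {1}
  x = 2: [0↦3, 1↦4, 2↦1, 3↦4, 4↦3]  zeros at y ∈ ∅
  x = 3: [0↦3, 1↦3, 2↦4, 3↦1, 4↦4]  zeros at y ∈ ∅
  x = 4: [0↦3, 1↦2, 2↦2, 3↦3, 4↦0]  zeros at y ∈ {4}
Collecting zeros: affine points = {(0, 2), (0, 3), (1, 1), (4, 4)}.
Total count |C(F_5)_aff| = 4.


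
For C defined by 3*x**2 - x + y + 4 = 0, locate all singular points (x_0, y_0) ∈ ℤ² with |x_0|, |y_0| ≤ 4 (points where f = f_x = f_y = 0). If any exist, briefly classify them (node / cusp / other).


No singular points in the scanned grid; C is smooth there.

Compute partial derivatives:
  f_x = 6*x - 1.
  f_y = 1.
f_y = 1 is a nonzero constant, so f_y never vanishes: no point (x, y) can satisfy f = f_x = f_y = 0. In particular no (x, y) ∈ {−4, ..., 4}² is singular; the curve is smooth.


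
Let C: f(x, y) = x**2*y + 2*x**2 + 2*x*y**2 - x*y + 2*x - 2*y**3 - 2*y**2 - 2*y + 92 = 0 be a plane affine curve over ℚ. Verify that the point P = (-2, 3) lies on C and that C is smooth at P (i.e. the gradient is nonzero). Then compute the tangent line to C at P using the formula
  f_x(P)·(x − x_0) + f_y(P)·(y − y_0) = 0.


Tangent line at P: -3*x - 86*y + 252 = 0.

Step 1: f(-2, 3) = 0, so P lies on C.
Step 2: partial derivatives
  f_x(x, y) = 2*x*y + 4*x + 2*y**2 - y + 2, f_y(x, y) = x**2 + 4*x*y - x - 6*y**2 - 4*y - 2.
  f_x(P) = -3, f_y(P) = -86 (gradient nonzero, so P is smooth).
Step 3: tangent line at P: -3·(x − -2) + -86·(y − 3) = 0.
Expanding: -3*x - 86*y + 252 = 0.


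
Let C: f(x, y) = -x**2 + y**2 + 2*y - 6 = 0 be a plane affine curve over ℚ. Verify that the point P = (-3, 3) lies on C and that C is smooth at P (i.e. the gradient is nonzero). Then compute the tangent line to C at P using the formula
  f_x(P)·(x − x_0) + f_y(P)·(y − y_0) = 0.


Tangent line at P: 6*x + 8*y - 6 = 0.

Step 1: f(-3, 3) = 0, so P lies on C.
Step 2: partial derivatives
  f_x(x, y) = -2*x, f_y(x, y) = 2*y + 2.
  f_x(P) = 6, f_y(P) = 8 (gradient nonzero, so P is smooth).
Step 3: tangent line at P: 6·(x − -3) + 8·(y − 3) = 0.
Expanding: 6*x + 8*y - 6 = 0.


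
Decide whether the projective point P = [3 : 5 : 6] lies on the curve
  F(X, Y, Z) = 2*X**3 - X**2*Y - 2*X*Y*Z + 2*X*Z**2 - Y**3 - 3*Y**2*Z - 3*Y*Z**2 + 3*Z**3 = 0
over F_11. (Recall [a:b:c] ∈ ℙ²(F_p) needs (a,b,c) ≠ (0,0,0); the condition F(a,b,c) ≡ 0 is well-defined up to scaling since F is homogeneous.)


F(3,5,6) ≡ 7 (mod 11); P is NOT on the curve.

Evaluate F(3, 5, 6) term-by-term (mod 11).
  2*X**3 ↦ 2·27·1·1 = 54
  -X**2*Y ↦ -1·9·5·1 = -45
  -2*X*Y*Z ↦ -2·3·5·6 = -180
  2*X*Z**2 ↦ 2·3·1·36 = 216
  -Y**3 ↦ -1·1·125·1 = -125
  -3*Y**2*Z ↦ -3·1·25·6 = -450
  -3*Y*Z**2 ↦ -3·1·5·36 = -540
  3*Z**3 ↦ 3·1·1·216 = 648
Sum: F(3, 5, 6) = (54) + (-45) + (-180) + (216) + (-125) + (-450) + (-540) + (648) = -422.
Reducing mod 11: -422 ≡ 7 (mod 11).
Since F(a, b, c) ≡ 7 ≠ 0 (mod 11), P does NOT lie on the curve.


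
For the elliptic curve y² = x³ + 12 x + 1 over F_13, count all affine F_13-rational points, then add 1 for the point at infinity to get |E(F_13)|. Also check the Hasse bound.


Affine points = {(0, 1), (0, 12), (1, 1), (1, 12), (3, 5), (3, 8), (4, 3), (4, 10), (5, 2), (5, 11), (6, 4), (6, 9), (7, 5), (7, 8), (10, 4), (10, 9), (12, 1), (12, 12)}; affine count = 18; |E(F_13)| = 19.

Discriminant check: Δ ∝ 4a³ + 27b² = 4·12³ + 27·1² = 4·1728 + 27·1 ≡ 10 (mod 13). Nonzero ⇒ E is nonsingular.
For each x ∈ F_13, compute rhs = x³ + 12·x + 1 mod 13, then count y ∈ F_13 with y² ≡ rhs.
  x = 0: rhs = 1, matching y values: 1, 12 (2 points).
  x = 1: rhs = 1, matching y values: 1, 12 (2 points).
  x = 2: rhs = 7, matching y values: none (0 points).
  x = 3: rhs = 12, matching y values: 5, 8 (2 points).
  x = 4: rhs = 9, matching y values: 3, 10 (2 points).
  x = 5: rhs = 4, matching y values: 2, 11 (2 points).
  x = 6: rhs = 3, matching y values: 4, 9 (2 points).
  x = 7: rhs = 12, matching y values: 5, 8 (2 points).
  x = 8: rhs = 11, matching y values: none (0 points).
  x = 9: rhs = 6, matching y values: none (0 points).
  x = 10: rhs = 3, matching y values: 4, 9 (2 points).
  x = 11: rhs = 8, matching y values: none (0 points).
  x = 12: rhs = 1, matching y values: 1, 12 (2 points).
Total affine count: 18.
Full point count |E(F_13)| = 18 + 1 = 19.
Hasse bound: |19 − (13+1)| = |5| = 5 ≤ 2√13 ≈ 7.2111 ✓.


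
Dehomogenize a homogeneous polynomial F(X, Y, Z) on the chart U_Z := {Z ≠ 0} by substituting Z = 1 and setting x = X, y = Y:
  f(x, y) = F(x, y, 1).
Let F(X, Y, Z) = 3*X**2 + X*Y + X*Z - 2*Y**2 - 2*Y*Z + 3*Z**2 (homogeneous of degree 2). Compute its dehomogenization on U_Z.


f(x, y) = 3*x**2 + x*y + x - 2*y**2 - 2*y + 3

On U_Z we set Z = 1. Each monomial c·X^i·Y^j·Z^k in F becomes c·x^i·y^j·1^k = c·x^i·y^j.
Substituting Z = 1: F(X, Y, 1) = 3*x**2 + x*y + x - 2*y**2 - 2*y + 3.
Note: deg(f) ≤ deg(F) = 2; strict inequality happens when F is divisible by Z (lost terms).


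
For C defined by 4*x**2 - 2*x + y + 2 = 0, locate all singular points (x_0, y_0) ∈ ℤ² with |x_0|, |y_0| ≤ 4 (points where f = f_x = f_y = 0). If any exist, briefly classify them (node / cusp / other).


No singular points in the scanned grid; C is smooth there.

Compute partial derivatives:
  f_x = 8*x - 2.
  f_y = 1.
f_y = 1 is a nonzero constant, so f_y never vanishes: no point (x, y) can satisfy f = f_x = f_y = 0. In particular no (x, y) ∈ {−4, ..., 4}² is singular; the curve is smooth.


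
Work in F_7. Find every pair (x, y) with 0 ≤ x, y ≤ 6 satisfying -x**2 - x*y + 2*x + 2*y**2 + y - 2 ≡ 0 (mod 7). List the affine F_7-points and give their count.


Affine F_7-points: {(1, 2), (1, 5), (3, 3), (3, 5), (6, 2), (6, 4)}; count = 6.

For each of the 49 pairs (x, y) ∈ F_7², evaluate f(x, y) mod 7. Record the zeros.
  x = 0: [0↦5, 1↦1, 2↦1, 3↦5, 4↦6, 5↦4, 6↦6]  zeros at y ∈ ∅
  x = 1: [0↦6, 1↦1, 2↦0, 3↦3, 4↦3, 5↦0, 6↦1]  zeros at y ∈ {2, 5}
  x = 2: [0↦5, 1↦6, 2↦4, 3↦6, 4↦5, 5↦1, 6↦1]  zeros at y ∈ ∅
  x = 3: [0↦2, 1↦2, 2↦6, 3↦0, 4↦5, 5↦0, 6↦6]  zeros at y ∈ {3, 5}
  x = 4: [0↦4, 1↦3, 2↦6, 3↦6, 4↦3, 5↦4, 6↦2]  zeros at y ∈ ∅
  x = 5: [0↦4, 1↦2, 2↦4, 3↦3, 4↦6, 5↦6, 6↦3]  zeros at y ∈ ∅
  x = 6: [0↦2, 1↦6, 2↦0, 3↦5, 4↦0, 5↦6, 6↦2]  zeros at y ∈ {2, 4}
Collecting zeros: affine points = {(1, 2), (1, 5), (3, 3), (3, 5), (6, 2), (6, 4)}.
Total count |C(F_7)_aff| = 6.


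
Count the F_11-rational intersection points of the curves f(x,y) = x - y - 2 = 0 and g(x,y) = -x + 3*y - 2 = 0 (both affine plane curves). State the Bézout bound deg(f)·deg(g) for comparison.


Common zeros: {(4, 2)}; count = 1; Bézout bound = 1.

deg(f) = 1, deg(g) = 1, so Bézout bound = 1.
Scan x ∈ F_11. For each x, list the y ∈ F_11 with f(x, y) ≡ 0 and those with g(x, y) ≡ 0 (mod 11); the common zeros in that column are the intersection.
  x = 0: f ≡ 0 at y ∈ {9}; g ≡ 0 at y ∈ {8}; common: ∅.
  x = 1: f ≡ 0 at y ∈ {10}; g ≡ 0 at y ∈ {1}; common: ∅.
  x = 2: f ≡ 0 at y ∈ {0}; g ≡ 0 at y ∈ {5}; common: ∅.
  x = 3: f ≡ 0 at y ∈ {1}; g ≡ 0 at y ∈ {9}; common: ∅.
  x = 4: f ≡ 0 at y ∈ {2}; g ≡ 0 at y ∈ {2}; common: {2}.
  x = 5: f ≡ 0 at y ∈ {3}; g ≡ 0 at y ∈ {6}; common: ∅.
  x = 6: f ≡ 0 at y ∈ {4}; g ≡ 0 at y ∈ {10}; common: ∅.
  x = 7: f ≡ 0 at y ∈ {5}; g ≡ 0 at y ∈ {3}; common: ∅.
  x = 8: f ≡ 0 at y ∈ {6}; g ≡ 0 at y ∈ {7}; common: ∅.
  x = 9: f ≡ 0 at y ∈ {7}; g ≡ 0 at y ∈ {0}; common: ∅.
  x = 10: f ≡ 0 at y ∈ {8}; g ≡ 0 at y ∈ {4}; common: ∅.
Collecting: common zeros = {(4, 2)}, so the count is 1.
Comparison with the Bézout bound: 1 ≤ 1 = deg(f)·deg(g), as expected for curves with no common component (the bound is attained).


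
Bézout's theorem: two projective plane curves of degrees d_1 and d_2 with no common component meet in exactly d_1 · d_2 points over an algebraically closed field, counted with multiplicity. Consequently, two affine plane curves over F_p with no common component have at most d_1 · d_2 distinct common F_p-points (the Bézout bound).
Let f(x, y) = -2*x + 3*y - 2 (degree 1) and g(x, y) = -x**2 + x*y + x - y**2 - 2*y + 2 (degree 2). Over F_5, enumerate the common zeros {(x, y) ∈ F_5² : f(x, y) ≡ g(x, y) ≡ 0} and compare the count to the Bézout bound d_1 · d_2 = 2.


Common zeros: {(1, 3), (4, 0)}; count = 2; Bézout bound = 2.

deg(f) = 1, deg(g) = 2, so Bézout bound = 2.
Scan x ∈ F_5. For each x, list the y ∈ F_5 with f(x, y) ≡ 0 and those with g(x, y) ≡ 0 (mod 5); the common zeros in that column are the intersection.
  x = 0: f ≡ 0 at y ∈ {4}; g ≡ 0 at y ∈ ∅; common: ∅.
  x = 1: f ≡ 0 at y ∈ {3}; g ≡ 0 at y ∈ {1, 3}; common: {3}.
  x = 2: f ≡ 0 at y ∈ {2}; g ≡ 0 at y ∈ {0}; common: ∅.
  x = 3: f ≡ 0 at y ∈ {1}; g ≡ 0 at y ∈ {3}; common: ∅.
  x = 4: f ≡ 0 at y ∈ {0}; g ≡ 0 at y ∈ {0, 2}; common: {0}.
Collecting: common zeros = {(1, 3), (4, 0)}, so the count is 2.
Comparison with the Bézout bound: 2 ≤ 2 = deg(f)·deg(g), as expected for curves with no common component (the bound is attained).


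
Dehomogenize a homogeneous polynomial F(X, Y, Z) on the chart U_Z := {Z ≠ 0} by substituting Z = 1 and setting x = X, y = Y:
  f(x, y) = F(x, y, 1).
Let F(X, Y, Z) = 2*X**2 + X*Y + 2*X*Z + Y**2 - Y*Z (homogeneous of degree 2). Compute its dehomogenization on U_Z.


f(x, y) = 2*x**2 + x*y + 2*x + y**2 - y

On U_Z we set Z = 1. Each monomial c·X^i·Y^j·Z^k in F becomes c·x^i·y^j·1^k = c·x^i·y^j.
Substituting Z = 1: F(X, Y, 1) = 2*x**2 + x*y + 2*x + y**2 - y.
Note: deg(f) ≤ deg(F) = 2; strict inequality happens when F is divisible by Z (lost terms).


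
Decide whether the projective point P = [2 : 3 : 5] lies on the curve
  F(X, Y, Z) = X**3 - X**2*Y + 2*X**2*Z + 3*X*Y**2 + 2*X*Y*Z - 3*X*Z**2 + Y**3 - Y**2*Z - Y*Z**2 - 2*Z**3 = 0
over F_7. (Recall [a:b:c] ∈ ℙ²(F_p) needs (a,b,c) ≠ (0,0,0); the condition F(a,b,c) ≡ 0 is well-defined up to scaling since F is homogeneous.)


F(2,3,5) ≡ 0 (mod 7); P is on the curve.

Evaluate F(2, 3, 5) term-by-term (mod 7).
  X**3 ↦ 1·8·1·1 = 8
  -X**2*Y ↦ -1·4·3·1 = -12
  2*X**2*Z ↦ 2·4·1·5 = 40
  3*X*Y**2 ↦ 3·2·9·1 = 54
  2*X*Y*Z ↦ 2·2·3·5 = 60
  -3*X*Z**2 ↦ -3·2·1·25 = -150
  Y**3 ↦ 1·1·27·1 = 27
  -Y**2*Z ↦ -1·1·9·5 = -45
  -Y*Z**2 ↦ -1·1·3·25 = -75
  -2*Z**3 ↦ -2·1·1·125 = -250
Sum: F(2, 3, 5) = (8) + (-12) + (40) + (54) + (60) + (-150) + (27) + (-45) + (-75) + (-250) = -343.
Reducing mod 7: -343 ≡ 0 (mod 7).
Since F(a, b, c) ≡ 0 (mod 7), P lies on the curve.


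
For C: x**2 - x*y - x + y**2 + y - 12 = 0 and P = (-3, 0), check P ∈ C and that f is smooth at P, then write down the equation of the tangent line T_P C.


Tangent line at P: -7*x + 4*y - 21 = 0.

Step 1: f(-3, 0) = 0, so P lies on C.
Step 2: partial derivatives
  f_x(x, y) = 2*x - y - 1, f_y(x, y) = -x + 2*y + 1.
  f_x(P) = -7, f_y(P) = 4 (gradient nonzero, so P is smooth).
Step 3: tangent line at P: -7·(x − -3) + 4·(y − 0) = 0.
Expanding: -7*x + 4*y - 21 = 0.


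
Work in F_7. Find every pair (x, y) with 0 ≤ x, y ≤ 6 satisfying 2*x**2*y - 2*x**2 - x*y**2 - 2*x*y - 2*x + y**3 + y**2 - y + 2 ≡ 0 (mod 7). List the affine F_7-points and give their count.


Affine F_7-points: {(0, 3), (0, 5), (2, 1), (2, 2), (2, 5), (3, 2), (4, 4), (5, 4), (6, 3), (6, 6)}; count = 10.

For each of the 49 pairs (x, y) ∈ F_7², evaluate f(x, y) mod 7. Record the zeros.
  x = 0: [0↦2, 1↦3, 2↦5, 3↦0, 4↦1, 5↦0, 6↦3]  zeros at y ∈ {3, 5}
  x = 1: [0↦5, 1↦5, 2↦4, 3↦1, 4↦2, 5↦6, 6↦5]  zeros at y ∈ ∅
  x = 2: [0↦4, 1↦0, 2↦0, 3↦3, 4↦1, 5↦0, 6↦6]  zeros at y ∈ {1, 2, 5}
  x = 3: [0↦6, 1↦2, 2↦0, 3↦6, 4↦5, 5↦3, 6↦6]  zeros at y ∈ {2}
  x = 4: [0↦4, 1↦4, 2↦4, 3↦3, 4↦0, 5↦1, 6↦5]  zeros at y ∈ {4}
  x = 5: [0↦5, 1↦6, 2↦5, 3↦1, 4↦0, 5↦1, 6↦3]  zeros at y ∈ {4}
  x = 6: [0↦2, 1↦1, 2↦3, 3↦0, 4↦5, 5↦3, 6↦0]  zeros at y ∈ {3, 6}
Collecting zeros: affine points = {(0, 3), (0, 5), (2, 1), (2, 2), (2, 5), (3, 2), (4, 4), (5, 4), (6, 3), (6, 6)}.
Total count |C(F_7)_aff| = 10.


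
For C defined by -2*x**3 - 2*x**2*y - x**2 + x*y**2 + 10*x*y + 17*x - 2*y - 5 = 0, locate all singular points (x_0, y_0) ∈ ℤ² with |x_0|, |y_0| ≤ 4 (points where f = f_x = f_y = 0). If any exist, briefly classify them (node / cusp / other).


Singular points: {(1, -3)}; classification: node.

Compute partial derivatives:
  f_x = -6*x**2 - 4*x*y - 2*x + y**2 + 10*y + 17.
  f_y = -2*x**2 + 2*x*y + 10*x - 2.
Scan x_0 ∈ {−4, ..., 4}. For each x_0, f_y(x_0, y) is a polynomial in y; find its integer roots y ∈ {−4, ..., 4}, then test f_x and f at those candidates.
  x = -4: f_y(-4, y) = -8*y - 74; no integer root y with |y| ≤ 4.
  x = -3: f_y(-3, y) = -6*y - 50; no integer root y with |y| ≤ 4.
  x = -2: f_y(-2, y) = -4*y - 30; no integer root y with |y| ≤ 4.
  x = -1: f_y(-1, y) = -2*y - 14; no integer root y with |y| ≤ 4.
  x = 0: f_y(0, y) = -2; no integer root y with |y| ≤ 4.
  x = 1: f_y(1, y) = 2*y + 6; vanishes at y ∈ {-3}. (1, -3): f_x = 0, f = 0 — SINGULAR.
  x = 2: f_y(2, y) = 4*y + 10; no integer root y with |y| ≤ 4.
  x = 3: f_y(3, y) = 6*y + 10; no integer root y with |y| ≤ 4.
  x = 4: f_y(4, y) = 8*y + 6; no integer root y with |y| ≤ 4.
Only singular point on the grid: (1, -3).
Classify: substitute x = 1 + u, y = -3 + v and expand: f = -2*u**3 - 2*u**2*v - u**2 + u*v**2 + v**2.
No constant or linear terms (consistent with a singular point). Quadratic part: -u**2 + v**2. Cubic part: -2*u**3 - 2*u**2*v + u*v**2.
The quadratic part v**2 - u**2 = (v − u)(v + u) splits into two distinct linear factors, so there are two distinct tangent lines y − -3 = ±(x − 1) — this is a node (ordinary double point).
Classification: node.


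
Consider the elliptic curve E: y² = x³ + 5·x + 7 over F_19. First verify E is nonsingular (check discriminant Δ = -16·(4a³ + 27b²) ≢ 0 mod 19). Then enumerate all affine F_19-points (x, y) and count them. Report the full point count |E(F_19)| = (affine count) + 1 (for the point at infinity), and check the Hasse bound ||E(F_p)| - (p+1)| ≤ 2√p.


Affine points = {(0, 8), (0, 11), (2, 5), (2, 14), (3, 7), (3, 12), (5, 9), (5, 10), (6, 5), (6, 14), (7, 9), (7, 10), (11, 5), (11, 14), (12, 3), (12, 16), (14, 3), (14, 16), (18, 1), (18, 18)}; affine count = 20; |E(F_19)| = 21.

Discriminant check: Δ ∝ 4a³ + 27b² = 4·5³ + 27·7² = 4·125 + 27·49 ≡ 18 (mod 19). Nonzero ⇒ E is nonsingular.
For each x ∈ F_19, compute rhs = x³ + 5·x + 7 mod 19, then count y ∈ F_19 with y² ≡ rhs.
  x = 0: rhs = 7, matching y values: 8, 11 (2 points).
  x = 1: rhs = 13, matching y values: none (0 points).
  x = 2: rhs = 6, matching y values: 5, 14 (2 points).
  x = 3: rhs = 11, matching y values: 7, 12 (2 points).
  x = 4: rhs = 15, matching y values: none (0 points).
  x = 5: rhs = 5, matching y values: 9, 10 (2 points).
  x = 6: rhs = 6, matching y values: 5, 14 (2 points).
  x = 7: rhs = 5, matching y values: 9, 10 (2 points).
  x = 8: rhs = 8, matching y values: none (0 points).
  x = 9: rhs = 2, matching y values: none (0 points).
  x = 10: rhs = 12, matching y values: none (0 points).
  x = 11: rhs = 6, matching y values: 5, 14 (2 points).
  x = 12: rhs = 9, matching y values: 3, 16 (2 points).
  x = 13: rhs = 8, matching y values: none (0 points).
  x = 14: rhs = 9, matching y values: 3, 16 (2 points).
  x = 15: rhs = 18, matching y values: none (0 points).
  x = 16: rhs = 3, matching y values: none (0 points).
  x = 17: rhs = 8, matching y values: none (0 points).
  x = 18: rhs = 1, matching y values: 1, 18 (2 points).
Total affine count: 20.
Full point count |E(F_19)| = 20 + 1 = 21.
Hasse bound: |21 − (19+1)| = |1| = 1 ≤ 2√19 ≈ 8.7178 ✓.


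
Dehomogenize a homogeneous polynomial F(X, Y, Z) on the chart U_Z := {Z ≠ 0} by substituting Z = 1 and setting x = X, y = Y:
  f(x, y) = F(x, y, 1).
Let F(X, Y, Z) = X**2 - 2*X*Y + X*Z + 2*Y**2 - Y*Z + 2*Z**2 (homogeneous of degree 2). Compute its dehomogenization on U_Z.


f(x, y) = x**2 - 2*x*y + x + 2*y**2 - y + 2

On U_Z we set Z = 1. Each monomial c·X^i·Y^j·Z^k in F becomes c·x^i·y^j·1^k = c·x^i·y^j.
Substituting Z = 1: F(X, Y, 1) = x**2 - 2*x*y + x + 2*y**2 - y + 2.
Note: deg(f) ≤ deg(F) = 2; strict inequality happens when F is divisible by Z (lost terms).


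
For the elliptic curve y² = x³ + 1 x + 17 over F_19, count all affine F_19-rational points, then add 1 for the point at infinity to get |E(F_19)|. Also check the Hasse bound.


Affine points = {(0, 6), (0, 13), (1, 0), (3, 3), (3, 16), (4, 3), (4, 16), (6, 7), (6, 12), (7, 5), (7, 14), (8, 9), (8, 10), (10, 1), (10, 18), (12, 3), (12, 16), (13, 2), (13, 17), (14, 1), (14, 18), (15, 5), (15, 14), (16, 5), (16, 14), (17, 8), (17, 11)}; affine count = 27; |E(F_19)| = 28.

Discriminant check: Δ ∝ 4a³ + 27b² = 4·1³ + 27·17² = 4·1 + 27·289 ≡ 17 (mod 19). Nonzero ⇒ E is nonsingular.
For each x ∈ F_19, compute rhs = x³ + 1·x + 17 mod 19, then count y ∈ F_19 with y² ≡ rhs.
  x = 0: rhs = 17, matching y values: 6, 13 (2 points).
  x = 1: rhs = 0, matching y values: 0 (1 points).
  x = 2: rhs = 8, matching y values: none (0 points).
  x = 3: rhs = 9, matching y values: 3, 16 (2 points).
  x = 4: rhs = 9, matching y values: 3, 16 (2 points).
  x = 5: rhs = 14, matching y values: none (0 points).
  x = 6: rhs = 11, matching y values: 7, 12 (2 points).
  x = 7: rhs = 6, matching y values: 5, 14 (2 points).
  x = 8: rhs = 5, matching y values: 9, 10 (2 points).
  x = 9: rhs = 14, matching y values: none (0 points).
  x = 10: rhs = 1, matching y values: 1, 18 (2 points).
  x = 11: rhs = 10, matching y values: none (0 points).
  x = 12: rhs = 9, matching y values: 3, 16 (2 points).
  x = 13: rhs = 4, matching y values: 2, 17 (2 points).
  x = 14: rhs = 1, matching y values: 1, 18 (2 points).
  x = 15: rhs = 6, matching y values: 5, 14 (2 points).
  x = 16: rhs = 6, matching y values: 5, 14 (2 points).
  x = 17: rhs = 7, matching y values: 8, 11 (2 points).
  x = 18: rhs = 15, matching y values: none (0 points).
Total affine count: 27.
Full point count |E(F_19)| = 27 + 1 = 28.
Hasse bound: |28 − (19+1)| = |8| = 8 ≤ 2√19 ≈ 8.7178 ✓.


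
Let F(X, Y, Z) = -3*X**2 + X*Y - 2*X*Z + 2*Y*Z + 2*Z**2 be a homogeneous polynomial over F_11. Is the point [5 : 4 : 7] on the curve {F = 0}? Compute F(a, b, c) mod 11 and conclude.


F(5,4,7) ≡ 7 (mod 11); P is NOT on the curve.

Evaluate F(5, 4, 7) term-by-term (mod 11).
  -3*X**2 ↦ -3·25·1·1 = -75
  X*Y ↦ 1·5·4·1 = 20
  -2*X*Z ↦ -2·5·1·7 = -70
  2*Y*Z ↦ 2·1·4·7 = 56
  2*Z**2 ↦ 2·1·1·49 = 98
Sum: F(5, 4, 7) = (-75) + (20) + (-70) + (56) + (98) = 29.
Reducing mod 11: 29 ≡ 7 (mod 11).
Since F(a, b, c) ≡ 7 ≠ 0 (mod 11), P does NOT lie on the curve.


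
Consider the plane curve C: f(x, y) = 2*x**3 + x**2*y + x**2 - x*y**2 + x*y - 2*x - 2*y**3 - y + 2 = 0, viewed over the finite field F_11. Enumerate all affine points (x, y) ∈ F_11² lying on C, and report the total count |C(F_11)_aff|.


Affine F_11-points: {(0, 3), (0, 5), (3, 3), (4, 4), (4, 8), (6, 3), (8, 5), (10, 2)}; count = 8.

For each of the 121 pairs (x, y) ∈ F_11², evaluate f(x, y) mod 11. Record the zeros.
  x = 0: [0↦2, 1↦10, 2↦6, 3↦0, 4↦2, 5↦0, 6↦4, 7↦2, 8↦4, 9↦9, 10↦5]  zeros at y ∈ {3, 5}
  x = 1: [0↦3, 1↦1, 2↦7, 3↦9, 4↦6, 5↦8, 6↦3, 7↦1, 8↦1, 9↦2, 10↦3]  zeros at y ∈ ∅
  x = 2: [0↦7, 1↦8, 2↦4, 3↦5, 4↦10, 5↦7, 6↦6, 7↦6, 8↦6, 9↦5, 10↦2]  zeros at y ∈ ∅
  x = 3: [0↦4, 1↦10, 2↦9, 3↦0, 4↦4, 5↦9, 6↦3, 7↦7, 8↦9, 9↦8, 10↦3]  zeros at y ∈ {3}
  x = 4: [0↦6, 1↦8, 2↦1, 3↦6, 4↦0, 5↦4, 6↦6, 7↦5, 8↦0, 9↦1, 10↦7]  zeros at y ∈ {4, 8}
  x = 5: [0↦3, 1↦3, 2↦3, 3↦2, 4↦10, 5↦4, 6↦5, 7↦1, 8↦2, 9↦7, 10↦4]  zeros at y ∈ ∅
  x = 6: [0↦7, 1↦7, 2↦5, 3↦0, 4↦2, 5↦10, 6↦1, 7↦7, 8↦5, 9↦5, 10↦6]  zeros at y ∈ {3}
  x = 7: [0↦8, 1↦10, 2↦8, 3↦1, 4↦10, 5↦1, 6↦6, 7↦2, 8↦10, 9↦7, 10↦3]  zeros at y ∈ ∅
  x = 8: [0↦7, 1↦2, 2↦2, 3↦6, 4↦2, 5↦0, 6↦10, 7↦9, 8↦7, 9↦3, 10↦7]  zeros at y ∈ {5}
  x = 9: [0↦5, 1↦6, 2↦10, 3↦5, 4↦1, 5↦8, 6↦3, 7↦7, 8↦8, 9↦5, 10↦8]  zeros at y ∈ ∅
  x = 10: [0↦3, 1↦1, 2↦0, 3↦10, 4↦8, 5↦4, 6↦8, 7↦8, 8↦3, 9↦3, 10↦7]  zeros at y ∈ {2}
Collecting zeros: affine points = {(0, 3), (0, 5), (3, 3), (4, 4), (4, 8), (6, 3), (8, 5), (10, 2)}.
Total count |C(F_11)_aff| = 8.


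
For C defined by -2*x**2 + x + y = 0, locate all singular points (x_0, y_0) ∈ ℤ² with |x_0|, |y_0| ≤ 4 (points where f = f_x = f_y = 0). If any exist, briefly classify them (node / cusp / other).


No singular points in the scanned grid; C is smooth there.

Compute partial derivatives:
  f_x = 1 - 4*x.
  f_y = 1.
f_y = 1 is a nonzero constant, so f_y never vanishes: no point (x, y) can satisfy f = f_x = f_y = 0. In particular no (x, y) ∈ {−4, ..., 4}² is singular; the curve is smooth.


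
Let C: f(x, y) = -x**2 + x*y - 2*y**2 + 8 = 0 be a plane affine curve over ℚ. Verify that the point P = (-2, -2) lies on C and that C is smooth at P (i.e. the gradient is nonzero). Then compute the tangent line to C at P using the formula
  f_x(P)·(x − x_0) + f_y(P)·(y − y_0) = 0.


Tangent line at P: 2*x + 6*y + 16 = 0.

Step 1: f(-2, -2) = 0, so P lies on C.
Step 2: partial derivatives
  f_x(x, y) = -2*x + y, f_y(x, y) = x - 4*y.
  f_x(P) = 2, f_y(P) = 6 (gradient nonzero, so P is smooth).
Step 3: tangent line at P: 2·(x − -2) + 6·(y − -2) = 0.
Expanding: 2*x + 6*y + 16 = 0.


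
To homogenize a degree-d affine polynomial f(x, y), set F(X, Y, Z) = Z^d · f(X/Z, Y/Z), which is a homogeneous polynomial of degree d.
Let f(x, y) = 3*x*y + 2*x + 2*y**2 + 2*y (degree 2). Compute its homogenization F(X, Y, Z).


F(X, Y, Z) = 3*X*Y + 2*X*Z + 2*Y**2 + 2*Y*Z

deg(f) = 2.
Substitute x = X/Z, y = Y/Z into f, then multiply by Z^2.
  monomial 3·x^1·y^1 ↦ 3·X^1·Y^1·Z^0.
  monomial 2·x^1·y^0 ↦ 2·X^1·Y^0·Z^1.
  monomial 2·x^0·y^2 ↦ 2·X^0·Y^2·Z^0.
  monomial 2·x^0·y^1 ↦ 2·X^0·Y^1·Z^1.
Collecting: F(X, Y, Z) = 3*X*Y + 2*X*Z + 2*Y**2 + 2*Y*Z.


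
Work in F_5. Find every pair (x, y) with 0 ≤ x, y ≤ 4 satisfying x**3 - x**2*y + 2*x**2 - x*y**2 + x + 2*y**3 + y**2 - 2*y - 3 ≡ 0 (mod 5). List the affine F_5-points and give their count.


Affine F_5-points: {(1, 1), (2, 0), (2, 1), (2, 2), (3, 0), (4, 2), (4, 3), (4, 4)}; count = 8.

For each of the 25 pairs (x, y) ∈ F_5², evaluate f(x, y) mod 5. Record the zeros.
  x = 0: [0↦2, 1↦3, 2↦3, 3↦4, 4↦3]  zeros at y ∈ ∅
  x = 1: [0↦1, 1↦0, 2↦1, 3↦1, 4↦2]  zeros at y ∈ {1}
  x = 2: [0↦0, 1↦0, 2↦0, 3↦2, 4↦3]  zeros at y ∈ {0, 1, 2}
  x = 3: [0↦0, 1↦4, 2↦1, 3↦3, 4↦2]  zeros at y ∈ {0}
  x = 4: [0↦2, 1↦3, 2↦0, 3↦0, 4↦0]  zeros at y ∈ {2, 3, 4}
Collecting zeros: affine points = {(1, 1), (2, 0), (2, 1), (2, 2), (3, 0), (4, 2), (4, 3), (4, 4)}.
Total count |C(F_5)_aff| = 8.


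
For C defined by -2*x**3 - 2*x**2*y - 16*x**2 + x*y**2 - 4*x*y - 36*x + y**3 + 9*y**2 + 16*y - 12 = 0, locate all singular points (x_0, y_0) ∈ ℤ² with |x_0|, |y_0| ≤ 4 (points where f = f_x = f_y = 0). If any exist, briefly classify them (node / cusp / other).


Singular points: {(-2, -2)}; classification: cusp.

Compute partial derivatives:
  f_x = -6*x**2 - 4*x*y - 32*x + y**2 - 4*y - 36.
  f_y = -2*x**2 + 2*x*y - 4*x + 3*y**2 + 18*y + 16.
Scan x_0 ∈ {−4, ..., 4}. For each x_0, f_y(x_0, y) is a polynomial in y; find its integer roots y ∈ {−4, ..., 4}, then test f_x and f at those candidates.
  x = -4: f_y(-4, y) = 3*y**2 + 10*y; vanishes at y ∈ {0}. (-4, 0): f_x = -4 ≠ 0.
  x = -3: f_y(-3, y) = 3*y**2 + 12*y + 10; no integer root y with |y| ≤ 4.
  x = -2: f_y(-2, y) = 3*y**2 + 14*y + 16; vanishes at y ∈ {-2}. (-2, -2): f_x = 0, f = 0 — SINGULAR.
  x = -1: f_y(-1, y) = 3*y**2 + 16*y + 18; no integer root y with |y| ≤ 4.
  x = 0: f_y(0, y) = 3*y**2 + 18*y + 16; no integer root y with |y| ≤ 4.
  x = 1: f_y(1, y) = 3*y**2 + 20*y + 10; no integer root y with |y| ≤ 4.
  x = 2: f_y(2, y) = 3*y**2 + 22*y; vanishes at y ∈ {0}. (2, 0): f_x = -124 ≠ 0.
  x = 3: f_y(3, y) = 3*y**2 + 24*y - 14; no integer root y with |y| ≤ 4.
  x = 4: f_y(4, y) = 3*y**2 + 26*y - 32; no integer root y with |y| ≤ 4.
Only singular point on the grid: (-2, -2).
Classify: substitute x = -2 + u, y = -2 + v and expand: f = -2*u**3 - 2*u**2*v + u*v**2 + v**3 + v**2.
No constant or linear terms (consistent with a singular point). Quadratic part: v**2. Cubic part: -2*u**3 - 2*u**2*v + u*v**2 + v**3.
The quadratic part v**2 is a perfect square, so there is a single (double) tangent line v = 0, i.e. y = -2. Restricting the cubic part to that line (v = 0) leaves -2*u**3 ≠ 0, so f is not divisible by v and the branch is v² ≈ 2*u**3 to lowest order — this is a cusp.
Classification: cusp.


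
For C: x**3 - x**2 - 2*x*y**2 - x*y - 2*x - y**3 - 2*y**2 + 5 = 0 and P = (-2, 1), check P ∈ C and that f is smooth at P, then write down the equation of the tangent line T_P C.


Tangent line at P: 11*x + 3*y + 19 = 0.

Step 1: f(-2, 1) = 0, so P lies on C.
Step 2: partial derivatives
  f_x(x, y) = 3*x**2 - 2*x - 2*y**2 - y - 2, f_y(x, y) = -4*x*y - x - 3*y**2 - 4*y.
  f_x(P) = 11, f_y(P) = 3 (gradient nonzero, so P is smooth).
Step 3: tangent line at P: 11·(x − -2) + 3·(y − 1) = 0.
Expanding: 11*x + 3*y + 19 = 0.


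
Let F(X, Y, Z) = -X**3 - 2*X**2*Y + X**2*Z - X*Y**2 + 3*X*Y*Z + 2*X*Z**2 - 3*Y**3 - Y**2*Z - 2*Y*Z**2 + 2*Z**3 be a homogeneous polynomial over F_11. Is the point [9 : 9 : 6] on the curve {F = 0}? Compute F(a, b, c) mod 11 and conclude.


F(9,9,6) ≡ 10 (mod 11); P is NOT on the curve.

Evaluate F(9, 9, 6) term-by-term (mod 11).
  -X**3 ↦ -1·729·1·1 = -729
  -2*X**2*Y ↦ -2·81·9·1 = -1458
  X**2*Z ↦ 1·81·1·6 = 486
  -X*Y**2 ↦ -1·9·81·1 = -729
  3*X*Y*Z ↦ 3·9·9·6 = 1458
  2*X*Z**2 ↦ 2·9·1·36 = 648
  -3*Y**3 ↦ -3·1·729·1 = -2187
  -Y**2*Z ↦ -1·1·81·6 = -486
  -2*Y*Z**2 ↦ -2·1·9·36 = -648
  2*Z**3 ↦ 2·1·1·216 = 432
Sum: F(9, 9, 6) = (-729) + (-1458) + (486) + (-729) + (1458) + (648) + (-2187) + (-486) + (-648) + (432) = -3213.
Reducing mod 11: -3213 ≡ 10 (mod 11).
Since F(a, b, c) ≡ 10 ≠ 0 (mod 11), P does NOT lie on the curve.


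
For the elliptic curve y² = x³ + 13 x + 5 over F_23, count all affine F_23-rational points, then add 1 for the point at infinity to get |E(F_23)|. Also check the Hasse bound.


Affine points = {(2, 4), (2, 19), (3, 5), (3, 18), (4, 11), (4, 12), (6, 0), (7, 5), (7, 18), (8, 0), (9, 0), (10, 10), (10, 13), (12, 7), (12, 16), (13, 5), (13, 18), (16, 10), (16, 13), (19, 2), (19, 21), (20, 10), (20, 13)}; affine count = 23; |E(F_23)| = 24.

Discriminant check: Δ ∝ 4a³ + 27b² = 4·13³ + 27·5² = 4·2197 + 27·25 ≡ 10 (mod 23). Nonzero ⇒ E is nonsingular.
For each x ∈ F_23, compute rhs = x³ + 13·x + 5 mod 23, then count y ∈ F_23 with y² ≡ rhs.
  x = 0: rhs = 5, matching y values: none (0 points).
  x = 1: rhs = 19, matching y values: none (0 points).
  x = 2: rhs = 16, matching y values: 4, 19 (2 points).
  x = 3: rhs = 2, matching y values: 5, 18 (2 points).
  x = 4: rhs = 6, matching y values: 11, 12 (2 points).
  x = 5: rhs = 11, matching y values: none (0 points).
  x = 6: rhs = 0, matching y values: 0 (1 points).
  x = 7: rhs = 2, matching y values: 5, 18 (2 points).
  x = 8: rhs = 0, matching y values: 0 (1 points).
  x = 9: rhs = 0, matching y values: 0 (1 points).
  x = 10: rhs = 8, matching y values: 10, 13 (2 points).
  x = 11: rhs = 7, matching y values: none (0 points).
  x = 12: rhs = 3, matching y values: 7, 16 (2 points).
  x = 13: rhs = 2, matching y values: 5, 18 (2 points).
  x = 14: rhs = 10, matching y values: none (0 points).
  x = 15: rhs = 10, matching y values: none (0 points).
  x = 16: rhs = 8, matching y values: 10, 13 (2 points).
  x = 17: rhs = 10, matching y values: none (0 points).
  x = 18: rhs = 22, matching y values: none (0 points).
  x = 19: rhs = 4, matching y values: 2, 21 (2 points).
  x = 20: rhs = 8, matching y values: 10, 13 (2 points).
  x = 21: rhs = 17, matching y values: none (0 points).
  x = 22: rhs = 14, matching y values: none (0 points).
Total affine count: 23.
Full point count |E(F_23)| = 23 + 1 = 24.
Hasse bound: |24 − (23+1)| = |0| = 0 ≤ 2√23 ≈ 9.5917 ✓.


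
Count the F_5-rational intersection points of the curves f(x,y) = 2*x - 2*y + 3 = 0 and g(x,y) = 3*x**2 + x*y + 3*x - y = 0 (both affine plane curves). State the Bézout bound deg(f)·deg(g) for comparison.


Common zeros: {(3, 2)}; count = 1; Bézout bound = 2.

deg(f) = 1, deg(g) = 2, so Bézout bound = 2.
Scan x ∈ F_5. For each x, list the y ∈ F_5 with f(x, y) ≡ 0 and those with g(x, y) ≡ 0 (mod 5); the common zeros in that column are the intersection.
  x = 0: f ≡ 0 at y ∈ {4}; g ≡ 0 at y ∈ {0}; common: ∅.
  x = 1: f ≡ 0 at y ∈ {0}; g ≡ 0 at y ∈ ∅; common: ∅.
  x = 2: f ≡ 0 at y ∈ {1}; g ≡ 0 at y ∈ {2}; common: ∅.
  x = 3: f ≡ 0 at y ∈ {2}; g ≡ 0 at y ∈ {2}; common: {2}.
  x = 4: f ≡ 0 at y ∈ {3}; g ≡ 0 at y ∈ {0}; common: ∅.
Collecting: common zeros = {(3, 2)}, so the count is 1.
Comparison with the Bézout bound: 1 ≤ 2 = deg(f)·deg(g), as expected for curves with no common component (the affine F_5-count falls short of the bound because intersections may lie at infinity, over extension fields, or carry multiplicity).


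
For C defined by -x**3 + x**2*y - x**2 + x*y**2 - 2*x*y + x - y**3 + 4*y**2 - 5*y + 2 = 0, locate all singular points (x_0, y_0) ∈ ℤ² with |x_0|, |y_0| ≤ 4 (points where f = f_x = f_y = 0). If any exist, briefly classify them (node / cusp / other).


Singular points: {(0, 1)}; classification: cusp.

Compute partial derivatives:
  f_x = -3*x**2 + 2*x*y - 2*x + y**2 - 2*y + 1.
  f_y = x**2 + 2*x*y - 2*x - 3*y**2 + 8*y - 5.
Scan x_0 ∈ {−4, ..., 4}. For each x_0, f_y(x_0, y) is a polynomial in y; find its integer roots y ∈ {−4, ..., 4}, then test f_x and f at those candidates.
  x = -4: f_y(-4, y) = 19 - 3*y**2; no integer root y with |y| ≤ 4.
  x = -3: f_y(-3, y) = -3*y**2 + 2*y + 10; no integer root y with |y| ≤ 4.
  x = -2: f_y(-2, y) = -3*y**2 + 4*y + 3; no integer root y with |y| ≤ 4.
  x = -1: f_y(-1, y) = -3*y**2 + 6*y - 2; no integer root y with |y| ≤ 4.
  x = 0: f_y(0, y) = -3*y**2 + 8*y - 5; vanishes at y ∈ {1}. (0, 1): f_x = 0, f = 0 — SINGULAR.
  x = 1: f_y(1, y) = -3*y**2 + 10*y - 6; no integer root y with |y| ≤ 4.
  x = 2: f_y(2, y) = -3*y**2 + 12*y - 5; no integer root y with |y| ≤ 4.
  x = 3: f_y(3, y) = -3*y**2 + 14*y - 2; no integer root y with |y| ≤ 4.
  x = 4: f_y(4, y) = -3*y**2 + 16*y + 3; no integer root y with |y| ≤ 4.
Only singular point on the grid: (0, 1).
Classify: substitute x = 0 + u, y = 1 + v and expand: f = -u**3 + u**2*v + u*v**2 - v**3 + v**2.
No constant or linear terms (consistent with a singular point). Quadratic part: v**2. Cubic part: -u**3 + u**2*v + u*v**2 - v**3.
The quadratic part v**2 is a perfect square, so there is a single (double) tangent line v = 0, i.e. y = 1. Restricting the cubic part to that line (v = 0) leaves -u**3 ≠ 0, so f is not divisible by v and the branch is v² ≈ u**3 to lowest order — this is a cusp.
Classification: cusp.


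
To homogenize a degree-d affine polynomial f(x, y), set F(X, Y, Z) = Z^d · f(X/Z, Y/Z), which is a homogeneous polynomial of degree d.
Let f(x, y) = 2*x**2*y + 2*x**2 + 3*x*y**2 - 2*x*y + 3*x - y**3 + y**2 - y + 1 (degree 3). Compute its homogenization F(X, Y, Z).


F(X, Y, Z) = 2*X**2*Y + 2*X**2*Z + 3*X*Y**2 - 2*X*Y*Z + 3*X*Z**2 - Y**3 + Y**2*Z - Y*Z**2 + Z**3

deg(f) = 3.
Substitute x = X/Z, y = Y/Z into f, then multiply by Z^3.
  monomial 2·x^2·y^1 ↦ 2·X^2·Y^1·Z^0.
  monomial 2·x^2·y^0 ↦ 2·X^2·Y^0·Z^1.
  monomial 3·x^1·y^2 ↦ 3·X^1·Y^2·Z^0.
  monomial -2·x^1·y^1 ↦ -2·X^1·Y^1·Z^1.
  monomial 3·x^1·y^0 ↦ 3·X^1·Y^0·Z^2.
  monomial -1·x^0·y^3 ↦ -1·X^0·Y^3·Z^0.
  monomial 1·x^0·y^2 ↦ 1·X^0·Y^2·Z^1.
  monomial -1·x^0·y^1 ↦ -1·X^0·Y^1·Z^2.
  monomial 1·x^0·y^0 ↦ 1·X^0·Y^0·Z^3.
Collecting: F(X, Y, Z) = 2*X**2*Y + 2*X**2*Z + 3*X*Y**2 - 2*X*Y*Z + 3*X*Z**2 - Y**3 + Y**2*Z - Y*Z**2 + Z**3.


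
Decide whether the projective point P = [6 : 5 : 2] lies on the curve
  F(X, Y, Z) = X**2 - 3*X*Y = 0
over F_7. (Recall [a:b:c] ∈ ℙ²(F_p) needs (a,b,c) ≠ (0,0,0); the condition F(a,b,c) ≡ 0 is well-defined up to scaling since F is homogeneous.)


F(6,5,2) ≡ 2 (mod 7); P is NOT on the curve.

Evaluate F(6, 5, 2) term-by-term (mod 7).
  X**2 ↦ 1·36·1·1 = 36
  -3*X*Y ↦ -3·6·5·1 = -90
Sum: F(6, 5, 2) = (36) + (-90) = -54.
Reducing mod 7: -54 ≡ 2 (mod 7).
Since F(a, b, c) ≡ 2 ≠ 0 (mod 7), P does NOT lie on the curve.


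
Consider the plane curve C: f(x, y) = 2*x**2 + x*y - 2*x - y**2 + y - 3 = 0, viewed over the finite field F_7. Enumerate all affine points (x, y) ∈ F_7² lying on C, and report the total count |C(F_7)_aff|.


Affine F_7-points: {(4, 0), (4, 5), (5, 1), (5, 5), (6, 1), (6, 6)}; count = 6.

For each of the 49 pairs (x, y) ∈ F_7², evaluate f(x, y) mod 7. Record the zeros.
  x = 0: [0↦4, 1↦4, 2↦2, 3↦5, 4↦6, 5↦5, 6↦2]  zeros at y ∈ ∅
  x = 1: [0↦4, 1↦5, 2↦4, 3↦1, 4↦3, 5↦3, 6↦1]  zeros at y ∈ ∅
  x = 2: [0↦1, 1↦3, 2↦3, 3↦1, 4↦4, 5↦5, 6↦4]  zeros at y ∈ ∅
  x = 3: [0↦2, 1↦5, 2↦6, 3↦5, 4↦2, 5↦4, 6↦4]  zeros at y ∈ ∅
  x = 4: [0↦0, 1↦4, 2↦6, 3↦6, 4↦4, 5↦0, 6↦1]  zeros at y ∈ {0, 5}
  x = 5: [0↦2, 1↦0, 2↦3, 3↦4, 4↦3, 5↦0, 6↦2]  zeros at y ∈ {1, 5}
  x = 6: [0↦1, 1↦0, 2↦4, 3↦6, 4↦6, 5↦4, 6↦0]  zeros at y ∈ {1, 6}
Collecting zeros: affine points = {(4, 0), (4, 5), (5, 1), (5, 5), (6, 1), (6, 6)}.
Total count |C(F_7)_aff| = 6.


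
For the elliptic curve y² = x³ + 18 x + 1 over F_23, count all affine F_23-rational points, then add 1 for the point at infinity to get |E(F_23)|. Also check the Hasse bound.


Affine points = {(0, 1), (0, 22), (3, 6), (3, 17), (5, 3), (5, 20), (6, 7), (6, 16), (8, 6), (8, 17), (9, 8), (9, 15), (10, 10), (10, 13), (11, 9), (11, 14), (12, 6), (12, 17), (15, 9), (15, 14), (18, 4), (18, 19), (19, 7), (19, 16), (20, 9), (20, 14), (21, 7), (21, 16)}; affine count = 28; |E(F_23)| = 29.

Discriminant check: Δ ∝ 4a³ + 27b² = 4·18³ + 27·1² = 4·5832 + 27·1 ≡ 10 (mod 23). Nonzero ⇒ E is nonsingular.
For each x ∈ F_23, compute rhs = x³ + 18·x + 1 mod 23, then count y ∈ F_23 with y² ≡ rhs.
  x = 0: rhs = 1, matching y values: 1, 22 (2 points).
  x = 1: rhs = 20, matching y values: none (0 points).
  x = 2: rhs = 22, matching y values: none (0 points).
  x = 3: rhs = 13, matching y values: 6, 17 (2 points).
  x = 4: rhs = 22, matching y values: none (0 points).
  x = 5: rhs = 9, matching y values: 3, 20 (2 points).
  x = 6: rhs = 3, matching y values: 7, 16 (2 points).
  x = 7: rhs = 10, matching y values: none (0 points).
  x = 8: rhs = 13, matching y values: 6, 17 (2 points).
  x = 9: rhs = 18, matching y values: 8, 15 (2 points).
  x = 10: rhs = 8, matching y values: 10, 13 (2 points).
  x = 11: rhs = 12, matching y values: 9, 14 (2 points).
  x = 12: rhs = 13, matching y values: 6, 17 (2 points).
  x = 13: rhs = 17, matching y values: none (0 points).
  x = 14: rhs = 7, matching y values: none (0 points).
  x = 15: rhs = 12, matching y values: 9, 14 (2 points).
  x = 16: rhs = 15, matching y values: none (0 points).
  x = 17: rhs = 22, matching y values: none (0 points).
  x = 18: rhs = 16, matching y values: 4, 19 (2 points).
  x = 19: rhs = 3, matching y values: 7, 16 (2 points).
  x = 20: rhs = 12, matching y values: 9, 14 (2 points).
  x = 21: rhs = 3, matching y values: 7, 16 (2 points).
  x = 22: rhs = 5, matching y values: none (0 points).
Total affine count: 28.
Full point count |E(F_23)| = 28 + 1 = 29.
Hasse bound: |29 − (23+1)| = |5| = 5 ≤ 2√23 ≈ 9.5917 ✓.
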